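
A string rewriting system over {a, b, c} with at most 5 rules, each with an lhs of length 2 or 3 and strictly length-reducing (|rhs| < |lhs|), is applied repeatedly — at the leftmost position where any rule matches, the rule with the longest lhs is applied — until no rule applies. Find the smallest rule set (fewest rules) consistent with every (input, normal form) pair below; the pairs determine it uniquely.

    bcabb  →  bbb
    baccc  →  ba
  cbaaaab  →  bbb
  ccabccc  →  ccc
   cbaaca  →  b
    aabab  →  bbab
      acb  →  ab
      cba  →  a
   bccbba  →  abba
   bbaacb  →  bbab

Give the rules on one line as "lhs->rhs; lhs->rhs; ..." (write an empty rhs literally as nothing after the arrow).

aa->b; ac->a; bc->a; cb->

  | bcabb => aabb => bbb
  | baccc => bacc => bac => ba
  | cbaaaab => aaaab => baab => bbb
  | ccabccc => ccaacc => ccbcc => ccc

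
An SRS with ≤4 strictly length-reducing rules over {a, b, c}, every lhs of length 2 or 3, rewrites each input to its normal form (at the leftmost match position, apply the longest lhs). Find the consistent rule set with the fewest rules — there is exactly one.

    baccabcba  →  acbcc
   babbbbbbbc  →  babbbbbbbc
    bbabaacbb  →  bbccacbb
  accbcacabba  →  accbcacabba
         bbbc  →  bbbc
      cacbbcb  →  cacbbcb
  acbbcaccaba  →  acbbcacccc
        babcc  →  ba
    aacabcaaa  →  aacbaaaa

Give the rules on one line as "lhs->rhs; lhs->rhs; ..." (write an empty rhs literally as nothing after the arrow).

aba->cc; abc->ba; bac->a

  | baccabcba => acabcba => acbaba => acbcc
  | babbbbbbbc
  | bbabaacbb => bbccacbb
  | accbcacabba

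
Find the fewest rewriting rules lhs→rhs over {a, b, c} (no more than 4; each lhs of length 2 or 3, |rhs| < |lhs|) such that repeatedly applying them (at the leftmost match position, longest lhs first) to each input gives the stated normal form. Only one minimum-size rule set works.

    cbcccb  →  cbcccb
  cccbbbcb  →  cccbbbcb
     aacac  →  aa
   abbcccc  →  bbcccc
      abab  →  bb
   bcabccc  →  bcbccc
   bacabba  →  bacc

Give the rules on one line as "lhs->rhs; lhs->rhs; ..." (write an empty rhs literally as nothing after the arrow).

ab->b; bba->c; cac->

  | cbcccb
  | cccbbbcb
  | aacac => aa
  | abbcccc => bbcccc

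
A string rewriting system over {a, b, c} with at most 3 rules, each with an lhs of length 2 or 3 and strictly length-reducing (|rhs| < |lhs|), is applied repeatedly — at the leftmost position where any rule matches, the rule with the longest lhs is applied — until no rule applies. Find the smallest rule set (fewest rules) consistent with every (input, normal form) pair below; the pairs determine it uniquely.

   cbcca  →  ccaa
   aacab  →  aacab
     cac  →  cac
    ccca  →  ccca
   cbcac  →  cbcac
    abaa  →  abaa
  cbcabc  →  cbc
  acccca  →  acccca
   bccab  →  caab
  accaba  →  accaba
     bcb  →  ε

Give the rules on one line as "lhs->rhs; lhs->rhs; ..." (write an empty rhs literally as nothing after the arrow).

  | cbcca => ccaa
  | aacab
  | cac
  | ccca

abc->; bcb->; bcc->ca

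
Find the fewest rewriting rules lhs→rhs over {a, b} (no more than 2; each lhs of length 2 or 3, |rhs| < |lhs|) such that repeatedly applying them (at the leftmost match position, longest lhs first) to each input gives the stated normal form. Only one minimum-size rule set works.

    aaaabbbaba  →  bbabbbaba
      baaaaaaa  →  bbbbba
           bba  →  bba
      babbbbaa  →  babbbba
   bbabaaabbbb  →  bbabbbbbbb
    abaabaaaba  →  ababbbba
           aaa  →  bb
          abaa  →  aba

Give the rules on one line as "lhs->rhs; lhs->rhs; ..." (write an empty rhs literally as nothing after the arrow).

aa->a; aaa->bb

  | aaaabbbaba => bbabbbaba
  | baaaaaaa => bbbaaaa => bbbbba
  | bba
  | babbbbaa => babbbba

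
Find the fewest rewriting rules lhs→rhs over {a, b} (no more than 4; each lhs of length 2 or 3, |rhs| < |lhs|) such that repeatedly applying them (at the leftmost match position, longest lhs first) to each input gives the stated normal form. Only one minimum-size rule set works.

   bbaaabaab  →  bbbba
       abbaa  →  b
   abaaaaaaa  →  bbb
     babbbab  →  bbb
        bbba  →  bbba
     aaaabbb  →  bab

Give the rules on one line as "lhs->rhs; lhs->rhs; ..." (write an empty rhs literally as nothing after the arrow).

aaa->b; aab->a; aba->b; abb->a

  | bbaaabaab => bbbbaab => bbbba
  | abbaa => aaa => b
  | abaaaaaaa => baaaaaa => bbaaa => bbb
  | babbbab => babab => bbb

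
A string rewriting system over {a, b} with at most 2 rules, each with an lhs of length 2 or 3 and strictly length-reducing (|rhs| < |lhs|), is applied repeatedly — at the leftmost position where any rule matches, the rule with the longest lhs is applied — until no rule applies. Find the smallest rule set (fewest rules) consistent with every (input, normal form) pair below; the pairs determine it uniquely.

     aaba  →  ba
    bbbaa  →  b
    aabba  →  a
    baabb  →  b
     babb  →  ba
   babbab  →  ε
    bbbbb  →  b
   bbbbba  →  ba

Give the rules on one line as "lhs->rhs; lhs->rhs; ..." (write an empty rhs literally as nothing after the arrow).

aa->; bb->

  | aaba => ba
  | bbbaa => baa => b
  | aabba => bba => a
  | baabb => bbb => b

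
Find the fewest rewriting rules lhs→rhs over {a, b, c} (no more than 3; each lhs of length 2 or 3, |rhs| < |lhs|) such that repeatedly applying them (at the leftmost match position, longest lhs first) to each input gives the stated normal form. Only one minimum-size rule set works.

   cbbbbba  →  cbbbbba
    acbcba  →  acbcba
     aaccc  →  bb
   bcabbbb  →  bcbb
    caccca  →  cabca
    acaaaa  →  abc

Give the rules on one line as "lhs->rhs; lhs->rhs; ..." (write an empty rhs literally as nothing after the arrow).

aa->c; abb->; cc->b

  | cbbbbba
  | acbcba
  | aaccc => cccc => bcc => bb
  | bcabbbb => bcbb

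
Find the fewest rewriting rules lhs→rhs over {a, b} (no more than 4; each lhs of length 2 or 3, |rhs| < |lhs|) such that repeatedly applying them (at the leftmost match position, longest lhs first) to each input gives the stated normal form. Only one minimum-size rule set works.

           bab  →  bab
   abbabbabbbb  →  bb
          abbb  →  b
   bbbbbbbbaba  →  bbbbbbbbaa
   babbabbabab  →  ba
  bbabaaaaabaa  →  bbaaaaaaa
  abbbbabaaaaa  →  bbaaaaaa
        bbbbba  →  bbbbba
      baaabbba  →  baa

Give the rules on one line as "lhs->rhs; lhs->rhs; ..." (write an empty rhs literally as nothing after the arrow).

aab->a; aba->aa; abb->

  | bab
  | abbabbabbbb => abbabbbb => abbbb => bb
  | abbb => b
  | bbbbbbbbaba => bbbbbbbbaa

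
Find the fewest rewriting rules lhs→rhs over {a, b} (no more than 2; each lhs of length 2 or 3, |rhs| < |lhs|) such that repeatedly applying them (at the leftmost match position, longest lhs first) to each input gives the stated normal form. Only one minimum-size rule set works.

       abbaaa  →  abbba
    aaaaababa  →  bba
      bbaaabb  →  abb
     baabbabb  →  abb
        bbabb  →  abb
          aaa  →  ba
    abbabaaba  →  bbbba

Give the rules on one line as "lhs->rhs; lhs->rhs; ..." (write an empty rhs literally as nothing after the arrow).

aa->b; bab->ab

  | abbaaa => abbba
  | aaaaababa => baaababa => bbababa => bababa => ababa => aaba => bba
  | bbaaabb => bbbabb => bbabb => babb => abb
  | baabbabb => bbbbabb => bbbabb => bbabb => babb => abb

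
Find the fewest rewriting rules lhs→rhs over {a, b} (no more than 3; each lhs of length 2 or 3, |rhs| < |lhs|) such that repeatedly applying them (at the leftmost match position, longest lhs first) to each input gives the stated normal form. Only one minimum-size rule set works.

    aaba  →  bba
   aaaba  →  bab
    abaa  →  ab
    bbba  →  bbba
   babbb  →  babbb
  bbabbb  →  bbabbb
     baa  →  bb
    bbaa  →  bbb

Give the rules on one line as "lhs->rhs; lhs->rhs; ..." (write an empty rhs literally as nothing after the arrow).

aa->b; aba->ab

  | aaba => bba
  | aaaba => baba => bab
  | abaa => aba => ab
  | bbba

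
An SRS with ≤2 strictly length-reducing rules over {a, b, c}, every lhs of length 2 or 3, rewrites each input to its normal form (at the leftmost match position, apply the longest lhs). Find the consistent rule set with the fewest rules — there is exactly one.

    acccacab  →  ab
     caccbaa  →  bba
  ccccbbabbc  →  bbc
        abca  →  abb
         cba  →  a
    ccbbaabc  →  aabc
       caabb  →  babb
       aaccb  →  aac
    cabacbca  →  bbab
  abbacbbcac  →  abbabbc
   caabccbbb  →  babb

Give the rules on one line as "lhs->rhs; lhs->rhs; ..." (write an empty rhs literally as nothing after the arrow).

ca->b; cb->

  | acccacab => accbcab => accab => acbb => ab
  | caccbaa => bccbaa => bcaa => bba
  | ccccbbabbc => cccbabbc => ccabbc => cbbbc => bbc
  | abca => abb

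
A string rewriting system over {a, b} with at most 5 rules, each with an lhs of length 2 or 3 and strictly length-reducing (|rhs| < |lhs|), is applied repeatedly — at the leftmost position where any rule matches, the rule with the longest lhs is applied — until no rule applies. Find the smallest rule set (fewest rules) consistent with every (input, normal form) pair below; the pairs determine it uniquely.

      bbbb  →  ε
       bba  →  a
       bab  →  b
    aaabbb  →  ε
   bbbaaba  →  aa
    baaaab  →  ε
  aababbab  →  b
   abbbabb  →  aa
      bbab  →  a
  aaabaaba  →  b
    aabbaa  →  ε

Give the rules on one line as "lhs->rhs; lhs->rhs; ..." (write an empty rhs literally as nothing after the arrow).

  | bbbb => bb => ε
  | bba => a
  | bab => b
  | aaabbb => bbbb => bb => ε

aaa->b; ab->a; ba->; bb->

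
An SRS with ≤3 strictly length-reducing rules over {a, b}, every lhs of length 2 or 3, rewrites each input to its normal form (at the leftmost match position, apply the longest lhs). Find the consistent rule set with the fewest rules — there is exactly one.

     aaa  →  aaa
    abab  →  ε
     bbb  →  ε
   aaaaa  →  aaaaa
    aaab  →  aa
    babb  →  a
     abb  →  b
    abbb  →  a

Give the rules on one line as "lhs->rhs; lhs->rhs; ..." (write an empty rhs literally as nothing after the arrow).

  | aaa
  | abab => ab => ε
  | bbb => ab => ε
  | aaaaa

ab->; bb->a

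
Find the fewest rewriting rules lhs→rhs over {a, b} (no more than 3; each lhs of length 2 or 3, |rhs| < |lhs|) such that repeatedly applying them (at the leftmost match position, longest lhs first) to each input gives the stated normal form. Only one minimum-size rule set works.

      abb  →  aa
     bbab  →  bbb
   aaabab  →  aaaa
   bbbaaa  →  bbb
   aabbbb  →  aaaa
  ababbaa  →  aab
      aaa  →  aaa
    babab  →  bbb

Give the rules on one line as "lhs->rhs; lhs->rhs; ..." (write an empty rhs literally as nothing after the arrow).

abb->aa; ba->b

  | abb => aa
  | bbab => bbb
  | aaabab => aaabb => aaaa
  | bbbaaa => bbbaa => bbba => bbb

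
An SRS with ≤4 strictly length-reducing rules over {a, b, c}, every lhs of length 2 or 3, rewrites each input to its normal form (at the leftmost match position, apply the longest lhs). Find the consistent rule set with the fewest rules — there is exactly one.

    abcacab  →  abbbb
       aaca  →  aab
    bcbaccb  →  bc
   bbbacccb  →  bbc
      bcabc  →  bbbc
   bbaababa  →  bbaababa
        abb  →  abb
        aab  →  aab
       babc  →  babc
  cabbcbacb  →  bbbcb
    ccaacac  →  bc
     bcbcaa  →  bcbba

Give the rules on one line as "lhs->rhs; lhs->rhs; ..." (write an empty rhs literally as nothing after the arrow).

  | abcacab => abbcab => abbbb
  | aaca => aab
  | bcbaccb => bccb => bc
  | bbbacccb => bbccb => bbc

bac->; ca->b; ccb->c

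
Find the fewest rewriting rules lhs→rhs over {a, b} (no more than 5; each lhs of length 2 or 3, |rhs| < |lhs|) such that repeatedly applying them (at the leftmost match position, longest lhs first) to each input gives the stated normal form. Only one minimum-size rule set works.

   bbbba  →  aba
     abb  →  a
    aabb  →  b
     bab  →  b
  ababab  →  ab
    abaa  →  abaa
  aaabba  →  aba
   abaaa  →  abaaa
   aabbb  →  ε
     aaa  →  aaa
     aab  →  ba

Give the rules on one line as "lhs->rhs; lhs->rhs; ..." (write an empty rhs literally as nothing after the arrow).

  | bbbba => aba
  | abb => a
  | aabb => bab => b
  | bab => b

aab->ba; bab->b; bb->; bbb->a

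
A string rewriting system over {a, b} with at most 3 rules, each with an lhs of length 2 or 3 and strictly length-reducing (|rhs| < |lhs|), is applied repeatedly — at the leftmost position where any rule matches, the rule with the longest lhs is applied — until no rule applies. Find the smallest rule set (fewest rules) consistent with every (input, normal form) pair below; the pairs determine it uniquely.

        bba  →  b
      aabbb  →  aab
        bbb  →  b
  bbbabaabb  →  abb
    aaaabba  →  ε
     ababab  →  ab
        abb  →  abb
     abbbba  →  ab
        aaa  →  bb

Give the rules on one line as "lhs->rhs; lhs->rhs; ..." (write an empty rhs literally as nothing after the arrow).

aaa->bb; ba->; bbb->b

  | bba => b
  | aabbb => aab
  | bbb => b
  | bbbabaabb => babaabb => baabb => abb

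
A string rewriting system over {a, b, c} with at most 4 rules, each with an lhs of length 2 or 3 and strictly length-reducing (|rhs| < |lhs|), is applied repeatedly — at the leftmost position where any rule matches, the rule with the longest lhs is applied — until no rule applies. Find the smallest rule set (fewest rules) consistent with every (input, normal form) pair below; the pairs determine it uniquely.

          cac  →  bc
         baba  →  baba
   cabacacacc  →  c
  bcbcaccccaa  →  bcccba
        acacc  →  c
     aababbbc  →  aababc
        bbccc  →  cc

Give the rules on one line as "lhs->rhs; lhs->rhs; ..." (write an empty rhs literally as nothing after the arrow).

ac->; bb->; bbc->; ca->b

  | cac => bc
  | baba
  | cabacacacc => bbacacacc => acacacc => acacc => acc => c
  | bcbcaccccaa => bcbbccccaa => bccccaa => bcccba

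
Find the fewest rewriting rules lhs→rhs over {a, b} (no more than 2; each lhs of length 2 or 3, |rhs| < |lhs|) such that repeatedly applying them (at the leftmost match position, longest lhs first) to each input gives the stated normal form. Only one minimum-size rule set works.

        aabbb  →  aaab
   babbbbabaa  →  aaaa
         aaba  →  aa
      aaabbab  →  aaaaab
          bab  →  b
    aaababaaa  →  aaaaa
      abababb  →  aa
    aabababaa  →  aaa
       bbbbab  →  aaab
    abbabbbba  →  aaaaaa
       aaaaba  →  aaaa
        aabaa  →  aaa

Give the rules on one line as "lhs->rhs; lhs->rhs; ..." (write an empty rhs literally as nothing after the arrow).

ba->; bb->a

  | aabbb => aaab
  | babbbbabaa => bbbbabaa => abbabaa => aaabaa => aaaa
  | aaba => aa
  | aaabbab => aaaaab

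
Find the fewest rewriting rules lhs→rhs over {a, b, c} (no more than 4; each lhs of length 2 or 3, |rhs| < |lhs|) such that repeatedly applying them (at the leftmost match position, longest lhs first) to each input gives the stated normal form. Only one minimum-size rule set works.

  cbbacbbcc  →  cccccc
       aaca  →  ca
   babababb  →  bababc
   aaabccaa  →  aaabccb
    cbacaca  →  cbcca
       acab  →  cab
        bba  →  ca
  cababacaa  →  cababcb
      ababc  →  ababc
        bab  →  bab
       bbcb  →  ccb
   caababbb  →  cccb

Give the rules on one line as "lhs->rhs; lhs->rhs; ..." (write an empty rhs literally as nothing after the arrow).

ac->c; bb->c; caa->cb

  | cbbacbbcc => ccacbbcc => cccbbcc => cccccc
  | aaca => aca => ca
  | babababb => bababac => bababc
  | aaabccaa => aaabccb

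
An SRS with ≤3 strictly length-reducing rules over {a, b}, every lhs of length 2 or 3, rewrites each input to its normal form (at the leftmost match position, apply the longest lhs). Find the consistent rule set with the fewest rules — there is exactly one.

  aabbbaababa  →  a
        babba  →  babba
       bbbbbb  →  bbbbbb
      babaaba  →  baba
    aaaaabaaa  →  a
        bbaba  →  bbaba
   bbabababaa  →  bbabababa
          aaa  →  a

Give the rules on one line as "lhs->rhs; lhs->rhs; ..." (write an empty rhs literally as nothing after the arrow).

aa->a; aab->aa

  | aabbbaababa => aabbaababa => aabaababa => aaaababa => aaababa => aababa => aaaba => aaba => aaa => aa => a
  | babba
  | bbbbbb
  | babaaba => babaaa => babaa => baba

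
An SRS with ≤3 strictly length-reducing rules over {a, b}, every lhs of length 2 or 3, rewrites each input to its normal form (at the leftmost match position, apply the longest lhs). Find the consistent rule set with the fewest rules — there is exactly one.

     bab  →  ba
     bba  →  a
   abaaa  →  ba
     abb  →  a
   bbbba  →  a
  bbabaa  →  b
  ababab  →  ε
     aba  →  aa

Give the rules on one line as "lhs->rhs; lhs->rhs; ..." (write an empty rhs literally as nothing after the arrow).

aaa->b; ab->a; bb->

  | bab => ba
  | bba => a
  | abaaa => aaaa => ba
  | abb => ab => a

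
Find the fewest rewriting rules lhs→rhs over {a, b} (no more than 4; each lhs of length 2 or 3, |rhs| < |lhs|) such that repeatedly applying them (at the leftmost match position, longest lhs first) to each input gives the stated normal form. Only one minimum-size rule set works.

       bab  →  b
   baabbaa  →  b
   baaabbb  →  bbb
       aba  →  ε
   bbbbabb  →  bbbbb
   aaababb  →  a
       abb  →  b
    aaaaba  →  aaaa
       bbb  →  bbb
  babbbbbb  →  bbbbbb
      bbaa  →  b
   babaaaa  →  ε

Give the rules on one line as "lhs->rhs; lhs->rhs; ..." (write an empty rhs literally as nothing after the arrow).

aab->a; ab->; aba->; baa->ab

  | bab => b
  | baabbaa => abbbaa => bbaa => bab => b
  | baaabbb => ababbb => bbb
  | aba => ε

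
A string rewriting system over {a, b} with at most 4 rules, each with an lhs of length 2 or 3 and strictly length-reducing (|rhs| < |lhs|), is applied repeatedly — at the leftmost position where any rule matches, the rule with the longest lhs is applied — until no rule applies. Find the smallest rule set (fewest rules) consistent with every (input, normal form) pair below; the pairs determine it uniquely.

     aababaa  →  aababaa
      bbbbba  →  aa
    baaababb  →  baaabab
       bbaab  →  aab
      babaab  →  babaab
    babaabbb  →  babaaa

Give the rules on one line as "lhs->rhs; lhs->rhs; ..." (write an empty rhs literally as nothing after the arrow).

  | aababaa
  | bbbbba => abba => aa
  | baaababb => baaabab
  | bbaab => aab

bb->b; bba->a; bbb->a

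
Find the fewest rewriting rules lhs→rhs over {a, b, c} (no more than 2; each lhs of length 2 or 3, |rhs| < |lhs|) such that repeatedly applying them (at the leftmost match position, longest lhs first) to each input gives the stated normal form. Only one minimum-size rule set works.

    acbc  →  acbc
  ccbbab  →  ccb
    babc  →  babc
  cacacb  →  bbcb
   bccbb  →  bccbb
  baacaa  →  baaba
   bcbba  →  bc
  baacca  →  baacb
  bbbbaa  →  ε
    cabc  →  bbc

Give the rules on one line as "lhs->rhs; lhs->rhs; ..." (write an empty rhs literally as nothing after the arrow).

bba->; ca->b

  | acbc
  | ccbbab => ccb
  | babc
  | cacacb => bcacb => bbcb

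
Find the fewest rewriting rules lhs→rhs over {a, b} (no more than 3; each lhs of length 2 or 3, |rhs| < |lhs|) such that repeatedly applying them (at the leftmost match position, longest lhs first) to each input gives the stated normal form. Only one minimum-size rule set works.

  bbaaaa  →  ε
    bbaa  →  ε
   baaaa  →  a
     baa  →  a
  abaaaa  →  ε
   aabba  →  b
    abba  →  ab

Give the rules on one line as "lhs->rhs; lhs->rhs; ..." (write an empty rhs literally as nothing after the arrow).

  | bbaaaa => baaa => aa => ε
  | bbaa => ba => ε
  | baaaa => aaa => a
  | baa => a

aa->; ba->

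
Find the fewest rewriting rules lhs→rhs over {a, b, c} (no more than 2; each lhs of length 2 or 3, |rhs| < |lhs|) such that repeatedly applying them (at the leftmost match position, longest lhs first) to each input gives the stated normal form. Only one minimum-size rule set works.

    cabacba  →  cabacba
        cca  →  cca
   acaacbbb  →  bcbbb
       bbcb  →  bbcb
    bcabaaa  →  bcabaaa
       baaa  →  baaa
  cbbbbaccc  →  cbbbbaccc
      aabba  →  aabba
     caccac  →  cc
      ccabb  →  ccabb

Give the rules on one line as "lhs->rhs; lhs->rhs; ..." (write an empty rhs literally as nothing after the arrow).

  | cabacba
  | cca
  | acaacbbb => bcacbbb => bcbbb
  | bbcb

aca->bc; cac->c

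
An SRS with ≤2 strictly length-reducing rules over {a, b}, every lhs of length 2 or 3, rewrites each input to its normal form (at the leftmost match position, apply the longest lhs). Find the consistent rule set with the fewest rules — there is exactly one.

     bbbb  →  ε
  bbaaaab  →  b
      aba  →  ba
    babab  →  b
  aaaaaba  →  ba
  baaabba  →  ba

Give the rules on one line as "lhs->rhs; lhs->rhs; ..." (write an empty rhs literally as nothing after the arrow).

  | bbbb => bb => ε
  | bbaaaab => aaaab => aaab => aab => ab => b
  | aba => ba
  | babab => bbab => ab => b

ab->b; bb->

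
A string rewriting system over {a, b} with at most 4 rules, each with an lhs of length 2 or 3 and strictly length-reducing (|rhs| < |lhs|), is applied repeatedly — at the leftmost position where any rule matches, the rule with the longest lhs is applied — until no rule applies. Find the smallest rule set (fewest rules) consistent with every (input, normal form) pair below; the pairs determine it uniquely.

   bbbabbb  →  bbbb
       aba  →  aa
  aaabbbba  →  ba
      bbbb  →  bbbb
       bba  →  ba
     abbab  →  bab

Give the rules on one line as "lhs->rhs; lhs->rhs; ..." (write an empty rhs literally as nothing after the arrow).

aba->aa; abb->bb; bba->ba

  | bbbabbb => bbabbb => babbb => bbbb
  | aba => aa
  | aaabbbba => aabbbba => abbbba => bbbba => bbba => bba => ba
  | bbbb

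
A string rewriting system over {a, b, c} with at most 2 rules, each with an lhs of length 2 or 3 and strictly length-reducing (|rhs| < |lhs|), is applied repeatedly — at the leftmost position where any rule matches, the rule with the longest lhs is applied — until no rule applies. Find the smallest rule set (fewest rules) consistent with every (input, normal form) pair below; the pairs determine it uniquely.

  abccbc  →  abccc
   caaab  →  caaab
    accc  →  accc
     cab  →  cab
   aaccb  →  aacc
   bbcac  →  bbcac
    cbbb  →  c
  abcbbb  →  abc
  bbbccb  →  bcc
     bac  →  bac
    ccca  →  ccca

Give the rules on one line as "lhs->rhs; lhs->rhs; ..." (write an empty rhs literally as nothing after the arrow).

  | abccbc => abccc
  | caaab
  | accc
  | cab

bbb->b; cb->c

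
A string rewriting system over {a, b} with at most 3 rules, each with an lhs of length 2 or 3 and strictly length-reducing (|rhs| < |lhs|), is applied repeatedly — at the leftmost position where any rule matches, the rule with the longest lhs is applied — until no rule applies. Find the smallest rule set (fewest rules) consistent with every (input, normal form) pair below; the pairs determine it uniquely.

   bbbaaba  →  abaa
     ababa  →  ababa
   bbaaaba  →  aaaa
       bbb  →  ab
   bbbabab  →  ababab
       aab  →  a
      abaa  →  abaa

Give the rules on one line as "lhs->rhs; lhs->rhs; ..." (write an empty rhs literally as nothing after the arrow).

  | bbbaaba => abaaba => abaa
  | ababa
  | bbaaaba => aaaaba => aaaa
  | bbb => ab

aab->a; bb->a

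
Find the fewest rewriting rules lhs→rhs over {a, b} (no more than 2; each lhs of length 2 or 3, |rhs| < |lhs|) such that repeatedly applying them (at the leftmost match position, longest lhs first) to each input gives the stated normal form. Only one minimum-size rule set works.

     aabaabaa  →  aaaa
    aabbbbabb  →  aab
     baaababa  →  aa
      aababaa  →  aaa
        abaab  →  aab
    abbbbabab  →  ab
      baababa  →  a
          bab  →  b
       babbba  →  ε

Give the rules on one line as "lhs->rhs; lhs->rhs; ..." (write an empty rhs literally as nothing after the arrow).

  | aabaabaa => aaabaa => aaaa
  | aabbbbabb => aabbbabb => aabbabb => aababb => aabb => aab
  | baaababa => aababa => aaba => aa
  | aababaa => aabaa => aaa

ba->; bb->b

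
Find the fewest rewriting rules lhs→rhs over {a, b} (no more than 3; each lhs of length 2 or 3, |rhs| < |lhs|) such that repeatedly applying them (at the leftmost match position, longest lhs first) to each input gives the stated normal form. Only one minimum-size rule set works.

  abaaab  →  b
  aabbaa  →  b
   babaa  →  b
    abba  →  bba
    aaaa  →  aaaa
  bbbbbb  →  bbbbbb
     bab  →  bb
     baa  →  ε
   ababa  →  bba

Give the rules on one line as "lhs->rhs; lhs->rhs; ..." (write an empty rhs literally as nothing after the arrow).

  | abaaab => baaab => ab => b
  | aabbaa => abbaa => bbaa => b
  | babaa => bbaa => b
  | abba => bba

ab->b; baa->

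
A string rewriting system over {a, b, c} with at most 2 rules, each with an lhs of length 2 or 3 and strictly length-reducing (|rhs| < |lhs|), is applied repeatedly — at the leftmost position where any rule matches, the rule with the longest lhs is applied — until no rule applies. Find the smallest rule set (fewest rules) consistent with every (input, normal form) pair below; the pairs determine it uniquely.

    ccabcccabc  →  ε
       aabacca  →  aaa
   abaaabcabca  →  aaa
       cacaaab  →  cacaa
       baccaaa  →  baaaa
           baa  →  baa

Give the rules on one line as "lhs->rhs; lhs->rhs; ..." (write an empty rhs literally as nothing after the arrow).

ab->; cc->

  | ccabcccabc => abcccabc => cccabc => cabc => cc => ε
  | aabacca => aacca => aaa
  | abaaabcabca => aaabcabca => aacabca => aacca => aaa
  | cacaaab => cacaa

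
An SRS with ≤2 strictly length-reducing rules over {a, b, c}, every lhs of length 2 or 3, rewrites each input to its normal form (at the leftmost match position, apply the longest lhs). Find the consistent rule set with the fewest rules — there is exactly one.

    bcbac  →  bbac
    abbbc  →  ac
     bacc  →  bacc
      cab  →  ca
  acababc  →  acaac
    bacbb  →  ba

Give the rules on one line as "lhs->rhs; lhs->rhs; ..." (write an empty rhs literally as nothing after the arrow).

  | bcbac => bbac
  | abbbc => abbc => abc => ac
  | bacc
  | cab => ca

ab->a; cb->b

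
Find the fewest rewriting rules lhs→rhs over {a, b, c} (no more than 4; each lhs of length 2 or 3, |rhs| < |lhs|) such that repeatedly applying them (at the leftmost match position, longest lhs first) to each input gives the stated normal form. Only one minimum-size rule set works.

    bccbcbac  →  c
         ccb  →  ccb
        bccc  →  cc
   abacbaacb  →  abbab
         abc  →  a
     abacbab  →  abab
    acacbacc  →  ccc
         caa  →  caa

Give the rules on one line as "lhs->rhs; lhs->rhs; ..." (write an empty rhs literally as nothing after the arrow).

aac->ba; ac->c; bc->

  | bccbcbac => cbcbac => cbac => cbc => c
  | ccb
  | bccc => cc
  | abacbaacb => abcbaacb => abaacb => abbab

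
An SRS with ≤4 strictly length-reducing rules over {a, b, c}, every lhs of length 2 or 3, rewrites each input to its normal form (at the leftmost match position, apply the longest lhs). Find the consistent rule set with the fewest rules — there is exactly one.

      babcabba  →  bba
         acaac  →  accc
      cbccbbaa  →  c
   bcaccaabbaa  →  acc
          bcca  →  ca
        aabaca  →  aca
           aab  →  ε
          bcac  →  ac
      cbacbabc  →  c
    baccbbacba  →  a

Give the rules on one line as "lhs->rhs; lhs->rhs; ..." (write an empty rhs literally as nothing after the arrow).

  | babcabba => baabba => bcbba => bba
  | acaac => accc
  | cbccbbaa => ccbbaa => cbaa => aa => c
  | bcaccaabbaa => accaabbaa => acccbbaa => accbaa => acaa => acc

aa->c; bc->; cb->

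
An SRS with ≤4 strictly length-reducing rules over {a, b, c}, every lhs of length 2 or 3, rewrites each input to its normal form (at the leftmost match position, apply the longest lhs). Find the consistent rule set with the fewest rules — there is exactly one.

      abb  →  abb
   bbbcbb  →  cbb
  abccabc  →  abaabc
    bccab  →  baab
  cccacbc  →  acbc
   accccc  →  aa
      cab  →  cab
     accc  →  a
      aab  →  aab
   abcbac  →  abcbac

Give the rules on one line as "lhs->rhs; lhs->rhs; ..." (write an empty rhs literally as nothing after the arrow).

bbb->; cc->a; ccc->

  | abb
  | bbbcbb => cbb
  | abccabc => abaabc
  | bccab => baab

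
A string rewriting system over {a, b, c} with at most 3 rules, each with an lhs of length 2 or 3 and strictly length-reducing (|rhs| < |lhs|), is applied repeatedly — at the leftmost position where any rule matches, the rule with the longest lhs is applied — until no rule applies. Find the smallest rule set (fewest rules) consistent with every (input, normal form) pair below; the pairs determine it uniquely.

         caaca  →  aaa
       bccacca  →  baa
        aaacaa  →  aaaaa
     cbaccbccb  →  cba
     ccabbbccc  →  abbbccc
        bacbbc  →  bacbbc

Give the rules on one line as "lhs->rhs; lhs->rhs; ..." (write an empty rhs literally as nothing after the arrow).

  | caaca => aaca => aaa
  | bccacca => bcacca => bacca => baca => baa
  | aaacaa => aaaaa
  | cbaccbccb => cbaccb => cba

ca->a; ccb->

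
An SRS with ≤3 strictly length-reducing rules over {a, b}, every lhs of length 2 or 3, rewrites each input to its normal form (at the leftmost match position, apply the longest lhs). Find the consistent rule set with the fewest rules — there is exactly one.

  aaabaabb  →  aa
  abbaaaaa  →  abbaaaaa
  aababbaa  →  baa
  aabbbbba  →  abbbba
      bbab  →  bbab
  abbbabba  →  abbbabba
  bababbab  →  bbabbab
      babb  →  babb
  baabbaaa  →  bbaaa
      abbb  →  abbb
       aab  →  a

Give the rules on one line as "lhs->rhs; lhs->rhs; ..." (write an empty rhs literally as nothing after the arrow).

  | aaabaabb => aaaabb => aaab => aa
  | abbaaaaa
  | aababbaa => aabbaa => abaa => baa
  | aabbbbba => abbbba

aab->a; aba->ba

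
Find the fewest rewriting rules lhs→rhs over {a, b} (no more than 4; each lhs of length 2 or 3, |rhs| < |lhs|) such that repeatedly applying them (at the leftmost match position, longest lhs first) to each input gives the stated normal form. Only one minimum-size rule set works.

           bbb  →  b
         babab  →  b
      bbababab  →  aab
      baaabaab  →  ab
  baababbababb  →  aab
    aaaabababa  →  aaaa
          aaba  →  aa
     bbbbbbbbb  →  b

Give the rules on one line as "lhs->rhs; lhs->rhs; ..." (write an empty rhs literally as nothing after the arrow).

  | bbb => bb => b
  | babab => bab => b
  | bbababab => aababab => aabab => aab
  | baaabaab => abaab => ab

ba->; baa->; bb->b; bba->aa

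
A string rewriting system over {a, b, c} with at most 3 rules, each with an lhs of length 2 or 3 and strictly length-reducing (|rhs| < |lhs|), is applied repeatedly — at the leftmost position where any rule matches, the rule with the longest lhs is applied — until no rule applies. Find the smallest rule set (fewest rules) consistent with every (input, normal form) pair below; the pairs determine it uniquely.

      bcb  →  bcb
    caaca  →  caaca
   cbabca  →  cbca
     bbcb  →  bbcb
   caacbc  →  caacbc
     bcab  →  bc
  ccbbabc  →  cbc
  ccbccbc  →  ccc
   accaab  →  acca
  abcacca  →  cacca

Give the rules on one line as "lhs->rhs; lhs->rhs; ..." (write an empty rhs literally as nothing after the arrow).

  | bcb
  | caaca
  | cbabca => cbca
  | bbcb

ab->; ccb->c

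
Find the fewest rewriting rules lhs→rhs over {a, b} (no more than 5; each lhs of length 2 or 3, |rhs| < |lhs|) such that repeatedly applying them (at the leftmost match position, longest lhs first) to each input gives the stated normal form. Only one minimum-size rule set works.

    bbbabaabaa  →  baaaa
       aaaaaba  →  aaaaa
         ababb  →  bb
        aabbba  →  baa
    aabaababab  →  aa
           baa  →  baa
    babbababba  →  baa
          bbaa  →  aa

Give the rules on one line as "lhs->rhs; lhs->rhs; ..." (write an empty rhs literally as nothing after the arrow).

  | bbbabaabaa => baabaabaa => baaabaa => baaaa
  | aaaaaba => aaaaa
  | ababb => abb => bb
  | aabbba => abbba => bbba => baa

ab->; abb->bb; bba->a; bbb->ba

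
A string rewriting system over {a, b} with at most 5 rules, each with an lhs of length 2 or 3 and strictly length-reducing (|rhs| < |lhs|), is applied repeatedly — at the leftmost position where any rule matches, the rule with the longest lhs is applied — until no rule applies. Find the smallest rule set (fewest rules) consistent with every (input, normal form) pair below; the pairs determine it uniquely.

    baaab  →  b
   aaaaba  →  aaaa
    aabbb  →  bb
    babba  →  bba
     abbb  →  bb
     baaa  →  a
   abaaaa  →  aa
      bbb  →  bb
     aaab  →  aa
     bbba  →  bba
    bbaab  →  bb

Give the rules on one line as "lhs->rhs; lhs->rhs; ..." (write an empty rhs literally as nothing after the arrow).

  | baaab => ab => b
  | aaaaba => aaaa
  | aabbb => abb => bb
  | babba => bbba => bba

aab->a; ab->b; baa->; bbb->bb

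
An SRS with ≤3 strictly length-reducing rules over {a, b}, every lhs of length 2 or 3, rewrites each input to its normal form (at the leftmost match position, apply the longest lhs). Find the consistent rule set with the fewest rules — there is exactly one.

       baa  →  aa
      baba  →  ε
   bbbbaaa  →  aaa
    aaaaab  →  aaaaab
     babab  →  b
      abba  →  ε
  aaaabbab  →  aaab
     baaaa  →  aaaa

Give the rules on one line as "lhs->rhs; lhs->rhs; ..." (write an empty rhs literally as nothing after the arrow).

aba->; ba->a

  | baa => aa
  | baba => aba => ε
  | bbbbaaa => bbbaaa => bbaaa => baaa => aaa
  | aaaaab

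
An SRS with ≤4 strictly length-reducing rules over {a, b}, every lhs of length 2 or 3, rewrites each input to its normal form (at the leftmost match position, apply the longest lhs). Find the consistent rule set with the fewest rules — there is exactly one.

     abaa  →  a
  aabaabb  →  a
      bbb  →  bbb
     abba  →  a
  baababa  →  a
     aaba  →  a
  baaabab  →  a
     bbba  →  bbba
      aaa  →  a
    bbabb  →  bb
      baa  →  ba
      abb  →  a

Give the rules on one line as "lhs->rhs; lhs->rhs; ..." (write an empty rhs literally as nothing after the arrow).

  | abaa => aaa => aa => a
  | aabaabb => abaabb => aaabb => aabb => abb => ab => a
  | bbb
  | abba => aba => aa => a

aa->a; ab->a; bab->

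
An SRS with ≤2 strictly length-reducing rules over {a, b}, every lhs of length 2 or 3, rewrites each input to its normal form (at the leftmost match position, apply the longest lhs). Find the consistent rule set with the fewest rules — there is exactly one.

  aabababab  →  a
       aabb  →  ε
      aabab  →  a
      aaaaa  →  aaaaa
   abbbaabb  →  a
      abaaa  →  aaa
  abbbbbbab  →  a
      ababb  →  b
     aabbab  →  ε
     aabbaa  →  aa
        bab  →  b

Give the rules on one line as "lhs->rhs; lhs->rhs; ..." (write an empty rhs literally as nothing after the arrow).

ab->; bb->a

  | aabababab => aababab => aabab => aab => a
  | aabb => ab => ε
  | aabab => aab => a
  | aaaaa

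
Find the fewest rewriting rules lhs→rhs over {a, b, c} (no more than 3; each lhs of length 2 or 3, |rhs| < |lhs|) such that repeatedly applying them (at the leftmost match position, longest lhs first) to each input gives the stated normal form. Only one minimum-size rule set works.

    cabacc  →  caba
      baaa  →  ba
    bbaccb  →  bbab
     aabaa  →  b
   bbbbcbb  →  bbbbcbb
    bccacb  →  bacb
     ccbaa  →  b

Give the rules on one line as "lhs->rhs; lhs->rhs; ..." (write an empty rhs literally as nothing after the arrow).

  | cabacc => caba
  | baaa => ba
  | bbaccb => bbab
  | aabaa => baa => b

aa->; cc->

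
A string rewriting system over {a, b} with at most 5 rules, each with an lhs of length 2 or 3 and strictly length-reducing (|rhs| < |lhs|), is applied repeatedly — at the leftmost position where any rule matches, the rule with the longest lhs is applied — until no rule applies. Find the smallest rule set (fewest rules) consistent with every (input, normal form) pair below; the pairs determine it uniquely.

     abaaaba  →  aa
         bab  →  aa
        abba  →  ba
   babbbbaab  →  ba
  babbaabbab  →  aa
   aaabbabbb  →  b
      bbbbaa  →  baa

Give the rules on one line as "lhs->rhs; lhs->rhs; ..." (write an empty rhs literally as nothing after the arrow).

ab->; aba->b; bab->aa; bb->b

  | abaaaba => baaba => bab => aa
  | bab => aa
  | abba => ba
  | babbbbaab => aabbbaab => abbaab => baab => ba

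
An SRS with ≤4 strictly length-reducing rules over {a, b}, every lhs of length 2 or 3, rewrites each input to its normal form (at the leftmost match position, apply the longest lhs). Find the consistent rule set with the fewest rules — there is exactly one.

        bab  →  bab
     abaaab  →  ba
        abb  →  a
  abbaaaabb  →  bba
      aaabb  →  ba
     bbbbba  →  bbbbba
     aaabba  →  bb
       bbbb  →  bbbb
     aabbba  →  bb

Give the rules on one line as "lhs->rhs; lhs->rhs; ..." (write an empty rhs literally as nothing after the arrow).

  | bab
  | abaaab => abbab => aab => ba
  | abb => a
  | abbaaaabb => aaaaabb => baaabb => bbabb => bba

aa->b; aab->ba; abb->a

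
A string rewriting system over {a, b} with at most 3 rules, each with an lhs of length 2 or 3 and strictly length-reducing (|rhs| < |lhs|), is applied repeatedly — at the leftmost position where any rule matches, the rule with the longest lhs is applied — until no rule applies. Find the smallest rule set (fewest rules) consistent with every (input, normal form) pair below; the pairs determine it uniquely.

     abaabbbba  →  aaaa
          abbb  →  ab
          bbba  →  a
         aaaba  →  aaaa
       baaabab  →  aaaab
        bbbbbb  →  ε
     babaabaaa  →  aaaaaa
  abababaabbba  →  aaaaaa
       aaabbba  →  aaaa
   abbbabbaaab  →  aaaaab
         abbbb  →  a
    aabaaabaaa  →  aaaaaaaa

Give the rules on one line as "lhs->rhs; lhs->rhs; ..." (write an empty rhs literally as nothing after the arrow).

ba->a; bb->

  | abaabbbba => aaabbbba => aaabba => aaaa
  | abbb => ab
  | bbba => ba => a
  | aaaba => aaaa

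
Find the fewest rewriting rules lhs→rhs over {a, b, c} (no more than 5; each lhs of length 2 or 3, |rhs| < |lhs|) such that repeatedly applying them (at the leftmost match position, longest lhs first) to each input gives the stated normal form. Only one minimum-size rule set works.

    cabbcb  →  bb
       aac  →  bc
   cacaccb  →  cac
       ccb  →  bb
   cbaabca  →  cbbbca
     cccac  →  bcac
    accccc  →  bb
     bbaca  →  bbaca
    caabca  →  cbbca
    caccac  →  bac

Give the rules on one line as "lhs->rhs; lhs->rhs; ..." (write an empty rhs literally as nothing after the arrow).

aa->b; ab->c; abb->; cc->b

  | cabbcb => ccb => bb
  | aac => bc
  | cacaccb => cacabb => cac
  | ccb => bb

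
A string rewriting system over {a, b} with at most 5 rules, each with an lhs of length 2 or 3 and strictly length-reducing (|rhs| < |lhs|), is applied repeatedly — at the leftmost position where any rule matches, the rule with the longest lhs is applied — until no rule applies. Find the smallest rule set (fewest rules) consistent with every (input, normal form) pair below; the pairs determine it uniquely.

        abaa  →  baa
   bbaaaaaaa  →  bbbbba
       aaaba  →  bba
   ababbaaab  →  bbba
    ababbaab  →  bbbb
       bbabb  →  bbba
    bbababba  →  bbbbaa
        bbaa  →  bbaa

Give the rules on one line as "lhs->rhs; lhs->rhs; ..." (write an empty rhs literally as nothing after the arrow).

  | abaa => baa
  | bbaaaaaaa => bbbaaaaa => bbbbaaa => bbbbba
  | aaaba => baba => bba
  | ababbaaab => babbaaab => bbaaaab => bbbaab => bbba

aaa->ba; aab->a; ab->b; abb->ba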